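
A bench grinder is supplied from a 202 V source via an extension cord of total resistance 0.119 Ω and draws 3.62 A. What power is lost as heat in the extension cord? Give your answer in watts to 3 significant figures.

1.56 W

The extension cord and load are in series, so the same current flows in both; the loss is I²R_line.
The extension cord carries the full 3.62 A.
P_line = I² R_line = (3.620)² × 0.119 = 1.559 W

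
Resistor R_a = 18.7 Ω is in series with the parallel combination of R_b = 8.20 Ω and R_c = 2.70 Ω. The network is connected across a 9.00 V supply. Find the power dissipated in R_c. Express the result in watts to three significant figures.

0.288 W

Collapse R_b‖R_c to a single equivalent, reducing the network to two series elements.
R_p = (8.20×2.70)/(8.20+2.70) = 2.031 Ω
R_total = 18.7 + 2.031 = 20.73 Ω
I = V / R_total = 9.00 / 20.73 = 0.4341 A
Voltage across the parallel pair: V_p = I × R_p = 0.4341 × 2.031 = 0.8818 V
R_c sees V_p directly, so P = V_p² / R_c.
P_R_c = (0.8818)² / 2.70 = 0.2880 W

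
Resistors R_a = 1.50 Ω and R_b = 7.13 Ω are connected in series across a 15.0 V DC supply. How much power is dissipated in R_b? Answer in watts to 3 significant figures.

21.5 W

In a series string the same current flows through every resistor — find that current, then P = I²R for the one we want.
R_total = 1.50 + 7.13 = 8.630 Ω
I = V / R_total = 15.0 / 8.630 = 1.738 A
P_R_b = I² × R_b = (1.738)² × 7.13 = 21.54 W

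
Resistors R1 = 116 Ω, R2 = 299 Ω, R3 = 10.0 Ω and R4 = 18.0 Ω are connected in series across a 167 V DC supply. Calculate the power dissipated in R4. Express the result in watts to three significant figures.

Every series element carries the same I. Get I from the total resistance, then P = I² × R4.
R_total = 116 + 299 + 10.0 + 18.0 = 443.0 Ω
I = V / R_total = 167 / 443.0 = 0.3770 A
P_R4 = I² × R4 = (0.3770)² × 18.0 = 2.558 W

2.56 W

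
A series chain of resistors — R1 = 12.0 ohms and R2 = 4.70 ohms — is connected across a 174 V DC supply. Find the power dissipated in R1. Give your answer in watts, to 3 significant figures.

1300 W

Every series element carries the same I. Get I from the total resistance, then P = I² × R1.
R_total = 12.0 + 4.70 = 16.70 Ω
I = V / R_total = 174 / 16.70 = 10.42 A
P_R1 = I² × R1 = (10.42)² × 12.0 = 1303 W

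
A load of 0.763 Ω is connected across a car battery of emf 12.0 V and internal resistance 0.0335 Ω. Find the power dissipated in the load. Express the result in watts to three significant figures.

With r and R in series, I = ε/(r+R); the load dissipates I²R.
I = ε / (r + R) = 12.0 / (0.0335 + 0.763) = 15.07 A
P_load = I² R = (15.07)² × 0.763 = 173.2 W

173 W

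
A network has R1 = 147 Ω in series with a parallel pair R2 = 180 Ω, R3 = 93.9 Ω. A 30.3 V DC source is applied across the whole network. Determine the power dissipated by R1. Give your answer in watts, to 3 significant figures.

Reduce the parallel pair to R_p first; the network is then a simple series string.
R_p = (180×93.9)/(180+93.9) = 61.71 Ω
R_total = 147 + 61.71 = 208.7 Ω
I = V / R_total = 30.3 / 208.7 = 0.1452 A
R1 carries the full series current, so P = I²R.
P_R1 = (0.1452)² × 147 = 3.098 W

3.10 W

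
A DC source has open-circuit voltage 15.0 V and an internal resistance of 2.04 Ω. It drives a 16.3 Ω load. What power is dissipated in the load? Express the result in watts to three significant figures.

Find the circuit current first, then P = I²R for the load (series elements share I).
I = ε / (r + R) = 15.0 / (2.04 + 16.3) = 0.8179 A
P_load = I² R = (0.8179)² × 16.3 = 10.90 W

10.9 W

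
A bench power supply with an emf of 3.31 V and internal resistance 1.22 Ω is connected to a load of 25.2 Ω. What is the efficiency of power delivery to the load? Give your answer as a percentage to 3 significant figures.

95.4 %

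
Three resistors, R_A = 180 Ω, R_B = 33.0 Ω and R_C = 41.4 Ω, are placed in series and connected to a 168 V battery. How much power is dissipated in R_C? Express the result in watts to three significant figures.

Series elements share the same current, so find I first, then use P = I²R.
R_total = 180 + 33.0 + 41.4 = 254.4 Ω
I = V / R_total = 168 / 254.4 = 0.6604 A
P_R_C = I² × R_C = (0.6604)² × 41.4 = 18.05 W

18.1 W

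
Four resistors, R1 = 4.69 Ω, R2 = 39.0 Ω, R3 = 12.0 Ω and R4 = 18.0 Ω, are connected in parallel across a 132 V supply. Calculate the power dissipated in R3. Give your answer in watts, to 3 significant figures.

1450 W

The supply voltage appears across each parallel branch — just use P = V²/R3.
P_R3 = V² / R3 = (132)² / 12.0 Ω = 1452 W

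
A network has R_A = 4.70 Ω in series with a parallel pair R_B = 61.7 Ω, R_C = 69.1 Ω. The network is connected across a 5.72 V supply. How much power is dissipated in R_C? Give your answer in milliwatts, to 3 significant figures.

362 mW

Replace R_B and R_C with their parallel equivalent so the circuit becomes R_A in series with R_p.
R_p = (61.7×69.1)/(61.7+69.1) = 32.60 Ω
R_total = 4.70 + 32.60 = 37.30 Ω
I = V / R_total = 5.72 / 37.30 = 0.1534 A
Voltage across the parallel pair: V_p = I × R_p = 0.1534 × 32.60 = 4.999 V
R_C is across V_p, so use P = V²/R for that branch.
P_R_C = (4.999)² / 69.1 = 0.3617 W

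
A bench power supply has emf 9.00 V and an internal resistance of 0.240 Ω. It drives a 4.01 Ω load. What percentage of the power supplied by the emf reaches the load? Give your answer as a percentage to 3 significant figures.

94.4 %

Both r and R carry the same current, so the power split is just the resistance split: η = R/(R+r).
η = R / (R + r) = 4.01 / (4.01 + 0.240) = 0.9435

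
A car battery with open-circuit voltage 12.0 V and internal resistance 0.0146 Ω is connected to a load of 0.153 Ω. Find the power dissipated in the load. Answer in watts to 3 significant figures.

The internal resistance and the load are in series, so the same I flows through both; get I from ε/(r+R), then I²R for the load.
I = ε / (r + R) = 12.0 / (0.0146 + 0.153) = 71.60 A
P_load = I² R = (71.60)² × 0.153 = 784.3 W

784 W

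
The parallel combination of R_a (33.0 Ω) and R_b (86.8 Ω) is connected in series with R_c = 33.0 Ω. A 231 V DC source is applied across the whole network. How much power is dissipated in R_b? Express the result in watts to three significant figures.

Collapse the R_a‖R_b pair into one equivalent R_p; then R_p and R_c form a series string.
R_p = (33.0×86.8)/(33.0+86.8) = 23.91 Ω
R_total = R_p + 33.0 = 23.91 + 33.0 = 56.91 Ω
I = V / R_total = 231 / 56.91 = 4.059 A
Voltage across the parallel pair: V_p = I × R_p = 4.059 × 23.91 = 97.05 V
R_b sits across V_p; its power is V_p²/R.
P_R_b = (97.05)² / 86.8 = 108.5 W

109 W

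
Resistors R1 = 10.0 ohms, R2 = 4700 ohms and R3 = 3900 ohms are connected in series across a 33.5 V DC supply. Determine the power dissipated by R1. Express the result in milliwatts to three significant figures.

In a series string the same current flows through every resistor — find that current, then P = I²R for the one we want.
R_total = 10.0 + 4700 + 3900 = 8610 Ω
I = V / R_total = 33.5 / 8610 = 0.003891 A
P_R1 = I² × R1 = (0.003891)² × 10.0 = 0.0001514 W

0.151 mW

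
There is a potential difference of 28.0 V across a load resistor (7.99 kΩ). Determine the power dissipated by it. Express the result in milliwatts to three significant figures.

98.1 mW

With V across and R both known, P = V²/R gives the dissipation directly.
P = (28.0 V)² / 7990 Ω = 0.09812 W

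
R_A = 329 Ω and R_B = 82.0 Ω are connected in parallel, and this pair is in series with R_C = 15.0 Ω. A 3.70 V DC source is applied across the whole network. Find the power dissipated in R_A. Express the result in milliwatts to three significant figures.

27.6 mW

Reduce the parallel combination to a single R_p; the circuit then becomes R_p in series with the remaining resistor.
R_p = (329×82.0)/(329+82.0) = 65.64 Ω
R_total = R_p + 15.0 = 65.64 + 15.0 = 80.64 Ω
I = V / R_total = 3.70 / 80.64 = 0.04588 A
Voltage across the parallel pair: V_p = I × R_p = 0.04588 × 65.64 = 3.012 V
R_A sits across V_p; its power is V_p²/R.
P_R_A = (3.012)² / 329 = 0.02757 W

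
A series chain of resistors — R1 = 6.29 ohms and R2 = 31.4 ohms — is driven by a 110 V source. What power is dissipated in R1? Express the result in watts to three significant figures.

53.6 W

Since the resistors are in series they all carry the loop current I = V/R_total; the power in any one is I²R.
R_total = 6.29 + 31.4 = 37.69 Ω
I = V / R_total = 110 / 37.69 = 2.919 A
P_R1 = I² × R1 = (2.919)² × 6.29 = 53.58 W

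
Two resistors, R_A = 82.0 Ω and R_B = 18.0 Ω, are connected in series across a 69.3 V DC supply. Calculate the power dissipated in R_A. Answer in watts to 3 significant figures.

Since the resistors are in series they all carry the loop current I = V/R_total; the power in any one is I²R.
R_total = 82.0 + 18.0 = 100.0 Ω
I = V / R_total = 69.3 / 100.0 = 0.6930 A
P_R_A = I² × R_A = (0.6930)² × 82.0 = 39.38 W

39.4 W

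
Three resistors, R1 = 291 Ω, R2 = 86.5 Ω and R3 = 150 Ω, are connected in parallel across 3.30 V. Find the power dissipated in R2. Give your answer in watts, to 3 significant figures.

Each parallel branch sees the full supply voltage, so P = V²/R applies directly to the target branch.
P_R2 = V² / R2 = (3.30)² / 86.5 Ω = 0.1259 W

0.126 W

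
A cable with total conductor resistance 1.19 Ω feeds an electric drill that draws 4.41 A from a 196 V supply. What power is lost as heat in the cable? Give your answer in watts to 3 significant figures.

The cable and load are in series, so the same current flows in both; the loss is I²R_line.
The cable carries the full 4.41 A.
P_line = I² R_line = (4.410)² × 1.19 = 23.14 W

23.1 W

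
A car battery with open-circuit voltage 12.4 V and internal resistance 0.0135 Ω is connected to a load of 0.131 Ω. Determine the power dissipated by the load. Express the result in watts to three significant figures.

965 W

Load and internal resistance form a series loop — compute the loop current, then the load power via I²R.
I = ε / (r + R) = 12.4 / (0.0135 + 0.131) = 85.81 A
P_load = I² R = (85.81)² × 0.131 = 964.7 W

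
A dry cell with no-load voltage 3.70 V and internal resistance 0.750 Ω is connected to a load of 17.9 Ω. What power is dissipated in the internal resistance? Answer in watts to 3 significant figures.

0.0295 W

The internal resistance carries the same current as the load; P_int = I²r.
I = ε / (r + R) = 3.70 / (0.750 + 17.9) = 0.1984 A
P_int = I² r = (0.1984)² × 0.750 = 0.02952 W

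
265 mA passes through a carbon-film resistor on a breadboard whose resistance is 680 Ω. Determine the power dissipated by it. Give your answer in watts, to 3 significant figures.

47.8 W

With I and R stated, P = I²R applies in one step.
P = (0.2650 A)² × 680 Ω = 47.75 W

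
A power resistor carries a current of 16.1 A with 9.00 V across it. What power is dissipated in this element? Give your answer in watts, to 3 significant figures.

Since both terminal voltage and current are stated, P = V I gives the power in one step.
P = 9.00 V × 16.10 A = 144.9 W

145 W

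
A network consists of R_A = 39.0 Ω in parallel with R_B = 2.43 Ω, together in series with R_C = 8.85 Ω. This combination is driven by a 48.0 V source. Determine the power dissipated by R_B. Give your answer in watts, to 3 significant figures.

40.0 W

Collapse the R_A‖R_B pair into one equivalent R_p; then R_p and R_C form a series string.
R_p = (39.0×2.43)/(39.0+2.43) = 2.287 Ω
R_total = R_p + 8.85 = 2.287 + 8.85 = 11.14 Ω
I = V / R_total = 48.0 / 11.14 = 4.310 A
Voltage across the parallel pair: V_p = I × R_p = 4.310 × 2.287 = 9.858 V
R_B sits across V_p; its power is V_p²/R.
P_R_B = (9.858)² / 2.43 = 40.00 W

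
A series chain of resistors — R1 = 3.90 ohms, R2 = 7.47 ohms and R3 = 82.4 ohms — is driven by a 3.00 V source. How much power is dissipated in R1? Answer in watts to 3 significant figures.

Series elements share the same current, so find I first, then use P = I²R.
R_total = 3.90 + 7.47 + 82.4 = 93.77 Ω
I = V / R_total = 3.00 / 93.77 = 0.03199 A
P_R1 = I² × R1 = (0.03199)² × 3.90 = 0.003992 W

0.00399 W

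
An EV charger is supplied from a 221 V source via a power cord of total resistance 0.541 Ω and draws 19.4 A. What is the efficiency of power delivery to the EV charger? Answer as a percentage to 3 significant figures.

95.3 %

The power cord carries the full 19.4 A.
P_line = I² R_line = (19.40)² × 0.541 = 203.6 W
P_source = V I = 221 × 19.40 = 4287 W; P_load = 4084 W
η = P_load / P_source = 4084 / 4287 = 0.9525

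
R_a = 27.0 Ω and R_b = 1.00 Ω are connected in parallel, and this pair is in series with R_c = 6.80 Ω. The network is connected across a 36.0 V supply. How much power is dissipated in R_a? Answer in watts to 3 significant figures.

Combine R_a and R_b into their parallel equivalent first, reducing the network to two series resistors.
R_p = (27.0×1.00)/(27.0+1.00) = 0.9643 Ω
R_total = R_p + 6.80 = 0.9643 + 6.80 = 7.764 Ω
I = V / R_total = 36.0 / 7.764 = 4.637 A
Voltage across the parallel pair: V_p = I × R_p = 4.637 × 0.9643 = 4.471 V
R_a sits across V_p; its power is V_p²/R.
P_R_a = (4.471)² / 27.0 = 0.7404 W

0.740 W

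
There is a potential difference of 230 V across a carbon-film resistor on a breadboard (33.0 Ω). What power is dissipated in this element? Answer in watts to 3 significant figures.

1600 W

Voltage and resistance are given, so P = V²/R is the one-step route.
P = (230 V)² / 33.0 Ω = 1603 W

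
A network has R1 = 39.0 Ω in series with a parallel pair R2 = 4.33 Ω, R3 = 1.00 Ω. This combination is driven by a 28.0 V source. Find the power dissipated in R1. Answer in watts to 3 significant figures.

Collapse R2‖R3 to a single equivalent, reducing the network to two series elements.
R_p = (4.33×1.00)/(4.33+1.00) = 0.8124 Ω
R_total = 39.0 + 0.8124 = 39.81 Ω
I = V / R_total = 28.0 / 39.81 = 0.7033 A
All the current flows through R1; use P = I²R.
P_R1 = (0.7033)² × 39.0 = 19.29 W

19.3 W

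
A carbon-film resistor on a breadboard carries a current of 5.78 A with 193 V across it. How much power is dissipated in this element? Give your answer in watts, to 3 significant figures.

1120 W

Both the voltage across and the current through the element are known, so P = V I applies directly.
P = 193 V × 5.780 A = 1116 W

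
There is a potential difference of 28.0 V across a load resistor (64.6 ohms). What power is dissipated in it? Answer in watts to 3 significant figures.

12.1 W

With V across and R both known, P = V²/R gives the dissipation directly.
P = (28.0 V)² / 64.6 Ω = 12.14 W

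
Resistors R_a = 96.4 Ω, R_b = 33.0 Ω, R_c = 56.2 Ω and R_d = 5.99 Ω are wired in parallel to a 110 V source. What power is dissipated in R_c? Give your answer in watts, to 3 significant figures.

215 W

Each parallel branch sees the full supply voltage, so P = V²/R applies directly to the target branch.
P_R_c = V² / R_c = (110)² / 56.2 Ω = 215.3 W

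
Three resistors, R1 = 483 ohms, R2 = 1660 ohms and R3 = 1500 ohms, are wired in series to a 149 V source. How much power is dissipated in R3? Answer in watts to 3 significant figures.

2.51 W

Since the resistors are in series they all carry the loop current I = V/R_total; the power in any one is I²R.
R_total = 483 + 1660 + 1500 = 3643 Ω
I = V / R_total = 149 / 3643 = 0.04090 A
P_R3 = I² × R3 = (0.04090)² × 1500 = 2.509 W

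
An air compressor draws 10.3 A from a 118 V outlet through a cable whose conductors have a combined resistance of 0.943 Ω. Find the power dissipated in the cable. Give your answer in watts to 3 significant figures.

The cable is a series resistance carrying the load current; its dissipation is I²R_line.
The cable carries the full 10.3 A.
P_line = I² R_line = (10.30)² × 0.943 = 100.0 W

100 W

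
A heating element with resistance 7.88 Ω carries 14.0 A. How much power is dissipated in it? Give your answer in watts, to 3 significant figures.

The current through and the resistance of the element are both given; use P = I²R.
P = (14.00 A)² × 7.88 Ω = 1544 W

1540 W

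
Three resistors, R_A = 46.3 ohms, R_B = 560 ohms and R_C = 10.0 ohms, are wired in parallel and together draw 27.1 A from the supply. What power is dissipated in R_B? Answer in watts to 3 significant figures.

86.1 W

Only the total current is stated, so first find the parallel equivalent to get the voltage across the combination.
1/R_eq = 1/46.3 + 1/560 + 1/10.0 ⇒ R_eq = 8.105 Ω
V = I_total × R_eq = 27.10 × 8.105 = 219.6 V
P_R_B = V² / R_B = (219.6)² / 560 = 86.15 W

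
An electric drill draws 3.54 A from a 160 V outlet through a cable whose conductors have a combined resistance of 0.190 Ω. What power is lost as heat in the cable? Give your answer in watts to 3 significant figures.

The cable is a series resistance carrying the load current; its dissipation is I²R_line.
The cable carries the full 3.54 A.
P_line = I² R_line = (3.540)² × 0.190 = 2.381 W

2.38 W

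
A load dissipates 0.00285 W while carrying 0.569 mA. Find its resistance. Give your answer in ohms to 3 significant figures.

8800 Ω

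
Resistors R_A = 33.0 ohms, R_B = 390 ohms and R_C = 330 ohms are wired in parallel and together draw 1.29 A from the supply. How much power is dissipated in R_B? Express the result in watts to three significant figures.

Parallel branches share V, not I — compute V via R_eq, then use V²/R for the target branch.
1/R_eq = 1/33.0 + 1/390 + 1/330 ⇒ R_eq = 27.86 Ω
V = I_total × R_eq = 1.290 × 27.86 = 35.94 V
P_R_B = V² / R_B = (35.94)² / 390 = 3.311 W

3.31 W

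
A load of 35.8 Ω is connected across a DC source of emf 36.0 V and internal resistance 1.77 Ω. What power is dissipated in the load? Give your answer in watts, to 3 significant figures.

32.9 W

The internal resistance and the load are in series, so the same I flows through both; get I from ε/(r+R), then I²R for the load.
I = ε / (r + R) = 36.0 / (1.77 + 35.8) = 0.9582 A
P_load = I² R = (0.9582)² × 35.8 = 32.87 W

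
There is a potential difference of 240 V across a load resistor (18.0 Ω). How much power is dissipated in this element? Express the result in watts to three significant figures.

V and R are stated; P = V²/R avoids computing the current.
P = (240 V)² / 18.0 Ω = 3200 W

3200 W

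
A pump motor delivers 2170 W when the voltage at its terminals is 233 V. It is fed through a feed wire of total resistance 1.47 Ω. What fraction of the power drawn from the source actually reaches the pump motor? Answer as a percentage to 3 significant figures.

94.5 %

I = P / V = 2170 / 233 = 9.313 A through the feed wire.
P_line = I² R_line = (9.313)² × 1.47 = 127.5 W
P_source = P_load + P_line = 2170 + 127.5 = 2298 W
η = P_load / P_source = 2170 / 2298 = 0.9445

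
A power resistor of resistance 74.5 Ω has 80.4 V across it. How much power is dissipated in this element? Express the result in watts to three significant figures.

86.8 W

With V across and R both known, P = V²/R gives the dissipation directly.
P = (80.4 V)² / 74.5 Ω = 86.77 W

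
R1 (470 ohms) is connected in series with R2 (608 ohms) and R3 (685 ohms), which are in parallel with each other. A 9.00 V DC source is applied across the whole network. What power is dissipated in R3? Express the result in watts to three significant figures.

Replace R2 and R3 with their parallel equivalent so the circuit becomes R1 in series with R_p.
R_p = (608×685)/(608+685) = 322.1 Ω
R_total = 470 + 322.1 = 792.1 Ω
I = V / R_total = 9.00 / 792.1 = 0.01136 A
Voltage across the parallel pair: V_p = I × R_p = 0.01136 × 322.1 = 3.660 V
R3 sees V_p directly, so P = V_p² / R3.
P_R3 = (3.660)² / 685 = 0.01955 W

0.0196 W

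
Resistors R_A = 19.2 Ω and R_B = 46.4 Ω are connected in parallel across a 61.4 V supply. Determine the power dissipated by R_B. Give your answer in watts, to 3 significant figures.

81.2 W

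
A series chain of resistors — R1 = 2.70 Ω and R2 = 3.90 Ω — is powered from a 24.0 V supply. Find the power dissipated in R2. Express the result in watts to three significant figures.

Since the resistors are in series they all carry the loop current I = V/R_total; the power in any one is I²R.
R_total = 2.70 + 3.90 = 6.600 Ω
I = V / R_total = 24.0 / 6.600 = 3.636 A
P_R2 = I² × R2 = (3.636)² × 3.90 = 51.57 W

51.6 W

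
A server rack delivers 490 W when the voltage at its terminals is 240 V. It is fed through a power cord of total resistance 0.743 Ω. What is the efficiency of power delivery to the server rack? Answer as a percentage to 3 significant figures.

99.4 %

I = P / V = 490 / 240 = 2.042 A through the power cord.
P_line = I² R_line = (2.042)² × 0.743 = 3.097 W
P_source = P_load + P_line = 490.0 + 3.097 = 493.1 W
η = P_load / P_source = 490.0 / 493.1 = 0.9937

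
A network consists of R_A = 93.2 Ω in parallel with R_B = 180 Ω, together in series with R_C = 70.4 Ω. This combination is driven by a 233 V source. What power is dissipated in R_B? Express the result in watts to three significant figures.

First find R_p for the parallel pair, then treat R_p + R_C as a series loop.
R_p = (93.2×180)/(93.2+180) = 61.41 Ω
R_total = R_p + 70.4 = 61.41 + 70.4 = 131.8 Ω
I = V / R_total = 233 / 131.8 = 1.768 A
Voltage across the parallel pair: V_p = I × R_p = 1.768 × 61.41 = 108.6 V
R_B has V_p across it, so P = V_p²/R_B.
P_R_B = (108.6)² / 180 = 65.46 W

65.5 W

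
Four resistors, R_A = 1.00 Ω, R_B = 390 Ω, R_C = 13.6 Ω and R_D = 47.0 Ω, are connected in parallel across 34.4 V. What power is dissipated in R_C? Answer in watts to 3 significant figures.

87.0 W

Each parallel branch sees the full supply voltage, so P = V²/R applies directly to the target branch.
P_R_C = V² / R_C = (34.4)² / 13.6 Ω = 87.01 W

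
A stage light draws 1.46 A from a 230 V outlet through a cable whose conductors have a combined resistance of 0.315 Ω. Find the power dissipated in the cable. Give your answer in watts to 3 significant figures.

0.671 W

The cable is a series resistance carrying the load current; its dissipation is I²R_line.
The cable carries the full 1.46 A.
P_line = I² R_line = (1.460)² × 0.315 = 0.6715 W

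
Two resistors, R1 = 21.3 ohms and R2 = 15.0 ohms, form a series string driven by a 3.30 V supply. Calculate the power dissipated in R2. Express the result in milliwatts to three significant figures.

Series elements share the same current, so find I first, then use P = I²R.
R_total = 21.3 + 15.0 = 36.30 Ω
I = V / R_total = 3.30 / 36.30 = 0.09091 A
P_R2 = I² × R2 = (0.09091)² × 15.0 = 0.1240 W

124 mW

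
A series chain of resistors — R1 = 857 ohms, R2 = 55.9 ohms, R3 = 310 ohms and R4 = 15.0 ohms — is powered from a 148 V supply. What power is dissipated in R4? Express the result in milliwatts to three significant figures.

214 mW

Since the resistors are in series they all carry the loop current I = V/R_total; the power in any one is I²R.
R_total = 857 + 55.9 + 310 + 15.0 = 1238 Ω
I = V / R_total = 148 / 1238 = 0.1196 A
P_R4 = I² × R4 = (0.1196)² × 15.0 = 0.2144 W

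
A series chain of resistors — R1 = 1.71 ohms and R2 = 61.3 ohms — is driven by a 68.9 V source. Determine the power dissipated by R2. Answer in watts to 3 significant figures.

73.3 W

Since the resistors are in series they all carry the loop current I = V/R_total; the power in any one is I²R.
R_total = 1.71 + 61.3 = 63.01 Ω
I = V / R_total = 68.9 / 63.01 = 1.093 A
P_R2 = I² × R2 = (1.093)² × 61.3 = 73.30 W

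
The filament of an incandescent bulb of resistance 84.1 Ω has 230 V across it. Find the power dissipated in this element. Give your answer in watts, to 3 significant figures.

629 W

Voltage and resistance are given, so P = V²/R is the one-step route.
P = (230 V)² / 84.1 Ω = 629.0 W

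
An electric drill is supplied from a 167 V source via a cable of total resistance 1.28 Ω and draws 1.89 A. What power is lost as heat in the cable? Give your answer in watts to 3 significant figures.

Line loss is just I²R for the cable — we know both I and R_line directly.
The cable carries the full 1.89 A.
P_line = I² R_line = (1.890)² × 1.28 = 4.572 W

4.57 W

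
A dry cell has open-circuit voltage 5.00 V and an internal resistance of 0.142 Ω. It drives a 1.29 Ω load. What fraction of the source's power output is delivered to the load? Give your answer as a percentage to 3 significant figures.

90.1 %

Both r and R carry the same current, so the power split is just the resistance split: η = R/(R+r).
η = R / (R + r) = 1.29 / (1.29 + 0.142) = 0.9008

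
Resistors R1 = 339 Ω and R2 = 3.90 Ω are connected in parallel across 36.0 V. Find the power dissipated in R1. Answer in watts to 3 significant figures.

3.82 W

The supply voltage appears across each parallel branch — just use P = V²/R1.
P_R1 = V² / R1 = (36.0)² / 339 Ω = 3.823 W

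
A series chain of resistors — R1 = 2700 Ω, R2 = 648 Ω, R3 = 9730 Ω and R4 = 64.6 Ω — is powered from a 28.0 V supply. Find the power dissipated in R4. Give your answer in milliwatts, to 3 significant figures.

In a series string the same current flows through every resistor — find that current, then P = I²R for the one we want.
R_total = 2700 + 648 + 9730 + 64.6 = 13140 Ω
I = V / R_total = 28.0 / 13140 = 0.002130 A
P_R4 = I² × R4 = (0.002130)² × 64.6 = 0.0002932 W

0.293 mW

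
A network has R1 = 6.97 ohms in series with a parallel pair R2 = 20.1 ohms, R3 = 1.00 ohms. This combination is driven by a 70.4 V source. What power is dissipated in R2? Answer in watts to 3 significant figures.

Reduce the parallel pair to R_p first; the network is then a simple series string.
R_p = (20.1×1.00)/(20.1+1.00) = 0.9526 Ω
R_total = 6.97 + 0.9526 = 7.923 Ω
I = V / R_total = 70.4 / 7.923 = 8.886 A
Voltage across the parallel pair: V_p = I × R_p = 8.886 × 0.9526 = 8.465 V
With V_p across R2, its power is V_p²/R2.
P_R2 = (8.465)² / 20.1 = 3.565 W

3.56 W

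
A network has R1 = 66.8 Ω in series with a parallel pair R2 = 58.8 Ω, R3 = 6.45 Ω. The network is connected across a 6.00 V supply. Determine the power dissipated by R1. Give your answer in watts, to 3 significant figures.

0.456 W

First combine the parallel branches into one equivalent R_p, then R1 + R_p is a series pair.
R_p = (58.8×6.45)/(58.8+6.45) = 5.812 Ω
R_total = 66.8 + 5.812 = 72.61 Ω
I = V / R_total = 6.00 / 72.61 = 0.08263 A
All the current flows through R1; use P = I²R.
P_R1 = (0.08263)² × 66.8 = 0.4561 W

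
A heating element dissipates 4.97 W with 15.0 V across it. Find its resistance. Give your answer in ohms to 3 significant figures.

45.3 Ω

Rearranging the power relation for the two known quantities gives R = V² / P.
R = (15.0)² / 4.97 = 45.27 Ω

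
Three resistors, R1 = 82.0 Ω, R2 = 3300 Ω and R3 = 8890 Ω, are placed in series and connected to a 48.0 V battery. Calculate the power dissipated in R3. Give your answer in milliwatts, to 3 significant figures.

Series elements share the same current, so find I first, then use P = I²R.
R_total = 82.0 + 3300 + 8890 = 12270 Ω
I = V / R_total = 48.0 / 12270 = 0.003911 A
P_R3 = I² × R3 = (0.003911)² × 8890 = 0.1360 W

136 mW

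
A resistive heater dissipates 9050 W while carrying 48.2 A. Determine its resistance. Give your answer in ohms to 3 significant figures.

3.90 Ω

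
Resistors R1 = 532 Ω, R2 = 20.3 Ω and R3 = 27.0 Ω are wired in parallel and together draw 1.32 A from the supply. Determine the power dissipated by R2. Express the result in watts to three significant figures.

11.0 W

Only the total current is stated, so first find the parallel equivalent to get the voltage across the combination.
1/R_eq = 1/532 + 1/20.3 + 1/27.0 ⇒ R_eq = 11.34 Ω
V = I_total × R_eq = 1.320 × 11.34 = 14.97 V
P_R2 = V² / R2 = (14.97)² / 20.3 = 11.04 W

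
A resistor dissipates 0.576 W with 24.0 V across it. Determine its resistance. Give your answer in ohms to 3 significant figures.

1000 Ω

Inverting the appropriate power form: R = V² / P.
R = (24.0)² / 0.576 = 1000 Ω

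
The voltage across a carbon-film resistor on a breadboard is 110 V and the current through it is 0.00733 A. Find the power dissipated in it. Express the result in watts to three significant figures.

V and I are known directly — P = V I, no intermediate step needed.
P = 110 V × 0.007330 A = 0.8063 W

0.806 W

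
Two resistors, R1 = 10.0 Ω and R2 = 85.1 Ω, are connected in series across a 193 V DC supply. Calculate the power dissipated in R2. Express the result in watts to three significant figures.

Series elements share the same current, so find I first, then use P = I²R.
R_total = 10.0 + 85.1 = 95.10 Ω
I = V / R_total = 193 / 95.10 = 2.029 A
P_R2 = I² × R2 = (2.029)² × 85.1 = 350.5 W

350 W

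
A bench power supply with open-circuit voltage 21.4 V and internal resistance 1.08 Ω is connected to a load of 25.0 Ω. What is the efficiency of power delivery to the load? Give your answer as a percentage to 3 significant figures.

95.9 %

η = P_load/(P_load+P_int) = I²R/(I²R+I²r) = R/(R+r) — the I² cancels for series elements.
η = R / (R + r) = 25.0 / (25.0 + 1.08) = 0.9586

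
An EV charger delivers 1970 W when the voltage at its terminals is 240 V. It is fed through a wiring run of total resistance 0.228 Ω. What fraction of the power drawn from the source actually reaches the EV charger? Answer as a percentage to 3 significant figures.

I = P / V = 1970 / 240 = 8.208 A through the wiring run.
P_line = I² R_line = (8.208)² × 0.228 = 15.36 W
P_source = P_load + P_line = 1970 + 15.36 = 1985 W
η = P_load / P_source = 1970 / 1985 = 0.9923

99.2 %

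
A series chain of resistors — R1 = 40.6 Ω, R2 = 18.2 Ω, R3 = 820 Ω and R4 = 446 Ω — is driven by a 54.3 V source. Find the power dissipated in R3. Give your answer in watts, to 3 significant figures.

Every series element carries the same I. Get I from the total resistance, then P = I² × R3.
R_total = 40.6 + 18.2 + 820 + 446 = 1325 Ω
I = V / R_total = 54.3 / 1325 = 0.04099 A
P_R3 = I² × R3 = (0.04099)² × 820 = 1.378 W

1.38 W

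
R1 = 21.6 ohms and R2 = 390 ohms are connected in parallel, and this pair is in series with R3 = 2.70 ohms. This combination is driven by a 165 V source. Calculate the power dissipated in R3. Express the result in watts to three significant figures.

First find R_p for the parallel pair, then treat R_p + R3 as a series loop.
R_p = (21.6×390)/(21.6+390) = 20.47 Ω
R_total = R_p + 2.70 = 20.47 + 2.70 = 23.17 Ω
I = V / R_total = 165 / 23.17 = 7.122 A
R3 is the series element, so its power is I²R.
P_R3 = (7.122)² × 2.70 = 137.0 W

137 W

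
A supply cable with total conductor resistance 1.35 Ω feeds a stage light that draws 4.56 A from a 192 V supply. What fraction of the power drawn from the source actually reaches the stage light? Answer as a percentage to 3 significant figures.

96.8 %

The supply cable carries the full 4.56 A.
P_line = I² R_line = (4.560)² × 1.35 = 28.07 W
P_source = V I = 192 × 4.560 = 875.5 W; P_load = 847.4 W
η = P_load / P_source = 847.4 / 875.5 = 0.9679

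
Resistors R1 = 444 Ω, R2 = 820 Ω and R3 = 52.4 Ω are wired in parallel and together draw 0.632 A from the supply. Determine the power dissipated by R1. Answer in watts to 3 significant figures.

1.77 W

The branches share the same voltage, but only the total current is given — find V from the equivalent resistance first.
1/R_eq = 1/444 + 1/820 + 1/52.4 ⇒ R_eq = 44.33 Ω
V = I_total × R_eq = 0.6320 × 44.33 = 28.02 V
P_R1 = V² / R1 = (28.02)² / 444 = 1.768 W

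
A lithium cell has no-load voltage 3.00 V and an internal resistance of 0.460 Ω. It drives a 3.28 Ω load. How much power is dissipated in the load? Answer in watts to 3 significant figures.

2.11 W

The internal resistance and the load are in series, so the same I flows through both; get I from ε/(r+R), then I²R for the load.
I = ε / (r + R) = 3.00 / (0.460 + 3.28) = 0.8021 A
P_load = I² R = (0.8021)² × 3.28 = 2.110 W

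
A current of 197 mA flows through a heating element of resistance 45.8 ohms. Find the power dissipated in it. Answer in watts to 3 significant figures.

1.78 W

Knowing I and R, the power is just I²R — no need to find V first.
P = (0.1970 A)² × 45.8 Ω = 1.777 W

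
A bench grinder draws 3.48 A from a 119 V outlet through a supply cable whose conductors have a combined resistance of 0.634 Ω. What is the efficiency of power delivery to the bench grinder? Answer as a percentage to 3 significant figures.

98.1 %

The supply cable carries the full 3.48 A.
P_line = I² R_line = (3.480)² × 0.634 = 7.678 W
P_source = V I = 119 × 3.480 = 414.1 W; P_load = 406.4 W
η = P_load / P_source = 406.4 / 414.1 = 0.9815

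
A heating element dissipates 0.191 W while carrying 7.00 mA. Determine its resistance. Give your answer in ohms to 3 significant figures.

3900 Ω

From P = V I = I²R = V²/R, with the two given quantities we get R = P / I².
R = 0.191 / (0.007000)² = 3898 Ω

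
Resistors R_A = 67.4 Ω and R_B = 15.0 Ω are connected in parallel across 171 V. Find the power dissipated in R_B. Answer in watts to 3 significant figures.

1950 W

The supply voltage appears across each parallel branch — just use P = V²/R_B.
P_R_B = V² / R_B = (171)² / 15.0 Ω = 1949 W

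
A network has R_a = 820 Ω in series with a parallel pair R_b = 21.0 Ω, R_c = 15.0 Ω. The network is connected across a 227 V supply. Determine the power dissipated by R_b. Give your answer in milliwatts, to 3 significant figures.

First combine the parallel branches into one equivalent R_p, then R_a + R_p is a series pair.
R_p = (21.0×15.0)/(21.0+15.0) = 8.750 Ω
R_total = 820 + 8.750 = 828.8 Ω
I = V / R_total = 227 / 828.8 = 0.2739 A
Voltage across the parallel pair: V_p = I × R_p = 0.2739 × 8.750 = 2.397 V
With V_p across R_b, its power is V_p²/R_b.
P_R_b = (2.397)² / 21.0 = 0.2735 W

274 mW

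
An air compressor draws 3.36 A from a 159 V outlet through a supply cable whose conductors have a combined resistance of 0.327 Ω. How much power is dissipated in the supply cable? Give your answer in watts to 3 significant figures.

3.69 W

Line loss is just I²R for the cable — we know both I and R_line directly.
The supply cable carries the full 3.36 A.
P_line = I² R_line = (3.360)² × 0.327 = 3.692 W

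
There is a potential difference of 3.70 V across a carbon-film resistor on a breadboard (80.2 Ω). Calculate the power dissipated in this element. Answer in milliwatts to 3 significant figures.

We know the drop across the element and its resistance — P = V²/R, one step.
P = (3.70 V)² / 80.2 Ω = 0.1707 W

171 mW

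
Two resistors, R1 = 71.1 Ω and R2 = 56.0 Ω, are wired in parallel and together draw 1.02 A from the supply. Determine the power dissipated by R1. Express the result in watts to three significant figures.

14.4 W

We need the common branch voltage; get it from I_total × R_eq, then P = V²/R for the branch.
1/R_eq = 1/71.1 + 1/56.0 ⇒ R_eq = 31.33 Ω
V = I_total × R_eq = 1.020 × 31.33 = 31.95 V
P_R1 = V² / R1 = (31.95)² / 71.1 = 14.36 W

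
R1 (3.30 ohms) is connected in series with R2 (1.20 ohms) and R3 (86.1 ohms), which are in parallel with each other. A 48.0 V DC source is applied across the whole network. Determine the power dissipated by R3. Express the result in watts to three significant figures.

Replace R2 and R3 with their parallel equivalent so the circuit becomes R1 in series with R_p.
R_p = (1.20×86.1)/(1.20+86.1) = 1.184 Ω
R_total = 3.30 + 1.184 = 4.484 Ω
I = V / R_total = 48.0 / 4.484 = 10.71 A
Voltage across the parallel pair: V_p = I × R_p = 10.71 × 1.184 = 12.67 V
With V_p across R3, its power is V_p²/R3.
P_R3 = (12.67)² / 86.1 = 1.865 W

1.86 W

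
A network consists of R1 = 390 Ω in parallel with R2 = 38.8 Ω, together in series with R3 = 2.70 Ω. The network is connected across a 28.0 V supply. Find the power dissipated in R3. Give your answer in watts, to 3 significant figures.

Combine R1 and R2 into their parallel equivalent first, reducing the network to two series resistors.
R_p = (390×38.8)/(390+38.8) = 35.29 Ω
R_total = R_p + 2.70 = 35.29 + 2.70 = 37.99 Ω
I = V / R_total = 28.0 / 37.99 = 0.7371 A
R3 is the series element, so its power is I²R.
P_R3 = (0.7371)² × 2.70 = 1.467 W

1.47 W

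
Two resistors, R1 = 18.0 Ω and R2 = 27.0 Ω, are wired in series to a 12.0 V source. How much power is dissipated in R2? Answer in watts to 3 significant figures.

1.92 W

Since the resistors are in series they all carry the loop current I = V/R_total; the power in any one is I²R.
R_total = 18.0 + 27.0 = 45.00 Ω
I = V / R_total = 12.0 / 45.00 = 0.2667 A
P_R2 = I² × R2 = (0.2667)² × 27.0 = 1.920 W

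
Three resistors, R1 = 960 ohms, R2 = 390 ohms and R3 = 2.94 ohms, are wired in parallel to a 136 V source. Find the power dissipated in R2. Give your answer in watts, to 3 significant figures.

R2 sits directly across the source, so P = V²/R with V = 136 V.
P_R2 = V² / R2 = (136)² / 390 Ω = 47.43 W

47.4 W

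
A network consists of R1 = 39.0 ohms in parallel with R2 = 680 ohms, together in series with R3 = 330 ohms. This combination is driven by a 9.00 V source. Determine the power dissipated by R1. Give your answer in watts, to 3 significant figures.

0.0210 W

First find R_p for the parallel pair, then treat R_p + R3 as a series loop.
R_p = (39.0×680)/(39.0+680) = 36.88 Ω
R_total = R_p + 330 = 36.88 + 330 = 366.9 Ω
I = V / R_total = 9.00 / 366.9 = 0.02453 A
Voltage across the parallel pair: V_p = I × R_p = 0.02453 × 36.88 = 0.9048 V
R1 has V_p across it, so P = V_p²/R1.
P_R1 = (0.9048)² / 39.0 = 0.02099 W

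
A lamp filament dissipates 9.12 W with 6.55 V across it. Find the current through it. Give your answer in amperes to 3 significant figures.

1.39 A

The two known quantities fix the third via I = P / V.
I = 9.12 / 6.55 = 1.392 A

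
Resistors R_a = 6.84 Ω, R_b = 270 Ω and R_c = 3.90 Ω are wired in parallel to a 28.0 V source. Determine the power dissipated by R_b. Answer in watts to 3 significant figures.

The supply voltage appears across each parallel branch — just use P = V²/R_b.
P_R_b = V² / R_b = (28.0)² / 270 Ω = 2.904 W

2.90 W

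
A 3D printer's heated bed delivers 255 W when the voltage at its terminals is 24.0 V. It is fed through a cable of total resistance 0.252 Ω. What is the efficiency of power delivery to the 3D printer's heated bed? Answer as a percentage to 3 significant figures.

90.0 %

I = P / V = 255 / 24.0 = 10.62 A through the cable.
P_line = I² R_line = (10.62)² × 0.252 = 28.45 W
P_source = P_load + P_line = 255.0 + 28.45 = 283.4 W
η = P_load / P_source = 255.0 / 283.4 = 0.8996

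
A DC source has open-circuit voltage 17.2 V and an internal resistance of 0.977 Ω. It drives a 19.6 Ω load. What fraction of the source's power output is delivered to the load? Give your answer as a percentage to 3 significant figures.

The source delivers εI, of which I²R reaches the load and I²r is lost; since I is common, η = R/(R+r).
η = R / (R + r) = 19.6 / (19.6 + 0.977) = 0.9525

95.3 %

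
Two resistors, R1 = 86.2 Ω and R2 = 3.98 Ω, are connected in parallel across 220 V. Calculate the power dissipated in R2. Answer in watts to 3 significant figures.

Each parallel branch sees the full supply voltage, so P = V²/R applies directly to the target branch.
P_R2 = V² / R2 = (220)² / 3.98 Ω = 12160 W

12200 W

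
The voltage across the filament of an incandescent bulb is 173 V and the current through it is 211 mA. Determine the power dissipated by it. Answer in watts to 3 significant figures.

36.5 W

Both the voltage across and the current through the element are known, so P = V I applies directly.
P = 173 V × 0.2110 A = 36.50 W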